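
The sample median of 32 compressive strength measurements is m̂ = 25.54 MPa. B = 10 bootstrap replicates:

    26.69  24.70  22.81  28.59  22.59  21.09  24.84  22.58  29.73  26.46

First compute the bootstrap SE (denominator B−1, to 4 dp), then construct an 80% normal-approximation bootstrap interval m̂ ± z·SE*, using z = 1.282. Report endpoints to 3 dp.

(21.911, 29.169)

Mean of replicates = 25.0080; sum of squared deviations = 72.1124; SE* = √(72.1124/9) = 2.8306
Margin = 1.282 × 2.8306 = 3.6288
Interval: 25.54 ± 3.6288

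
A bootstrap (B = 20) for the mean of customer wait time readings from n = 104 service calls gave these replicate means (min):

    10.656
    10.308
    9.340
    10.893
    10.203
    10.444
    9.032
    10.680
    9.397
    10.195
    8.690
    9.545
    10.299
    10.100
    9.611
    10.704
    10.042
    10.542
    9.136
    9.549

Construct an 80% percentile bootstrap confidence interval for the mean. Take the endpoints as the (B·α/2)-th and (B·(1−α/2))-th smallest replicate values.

Sorted replicates: 8.690, 9.032, 9.136, 9.340, 9.397, 9.545, 9.549, 9.611, 10.042, 10.100, 10.195, 10.203, 10.299, 10.308, 10.444, 10.542, 10.656, 10.680, 10.704, 10.893
α = 0.20; lower rank = 20 × 0.100 = 2; upper rank = 20 × 0.900 = 18.
The 2nd smallest replicate is 9.032; the 18th is 10.680.

(9.032, 10.680)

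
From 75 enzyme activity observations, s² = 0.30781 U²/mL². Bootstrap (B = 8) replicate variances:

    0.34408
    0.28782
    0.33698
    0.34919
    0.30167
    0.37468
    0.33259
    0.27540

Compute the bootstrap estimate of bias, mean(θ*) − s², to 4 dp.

bias = +0.0175

mean(θ*) = (0.34408 + 0.28782 + 0.33698 + 0.34919 + 0.30167 + 0.37468 + 0.33259 + 0.27540) / 8 = 0.32530
bias = 0.32530 − 0.30781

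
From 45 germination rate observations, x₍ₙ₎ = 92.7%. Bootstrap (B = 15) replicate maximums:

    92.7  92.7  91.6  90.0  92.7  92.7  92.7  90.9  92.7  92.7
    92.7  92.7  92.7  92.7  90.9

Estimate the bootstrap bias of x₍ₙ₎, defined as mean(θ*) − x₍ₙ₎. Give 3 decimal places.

mean(θ*) = (92.7 + 92.7 + 91.6 + 90.0 + 92.7 + 92.7 + 92.7 + 90.9 + 92.7 + 92.7 + 92.7 + 92.7 + 92.7 + 92.7 + 90.9) / 15 = 92.2067
bias = 92.2067 − 92.7

bias = −0.493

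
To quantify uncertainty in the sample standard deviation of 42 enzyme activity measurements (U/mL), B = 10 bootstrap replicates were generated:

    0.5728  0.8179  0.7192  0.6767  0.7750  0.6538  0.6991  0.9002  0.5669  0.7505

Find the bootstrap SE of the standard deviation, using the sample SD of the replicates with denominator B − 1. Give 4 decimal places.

SE* = 0.1040

Bootstrap SE is the standard deviation of the 10 replicate standard deviations.
Mean of replicates: (0.5728 + 0.8179 + 0.7192 + 0.6767 + 0.7750 + 0.6538 + 0.6991 + 0.9002 + 0.5669 + 0.7505) / 10 = 7.13210 / 10 = 0.71321
Sum of squared deviations: (−0.14041)² + (+0.10469)² + (+0.00599)² + (−0.03651)² + (+0.06179)² + (−0.05941)² + (−0.01411)² + (+0.18699)² + (−0.14631)² + (+0.03729)² = 0.09735
Variance = 0.09735 / 9 = 0.01082
SE* = √0.01082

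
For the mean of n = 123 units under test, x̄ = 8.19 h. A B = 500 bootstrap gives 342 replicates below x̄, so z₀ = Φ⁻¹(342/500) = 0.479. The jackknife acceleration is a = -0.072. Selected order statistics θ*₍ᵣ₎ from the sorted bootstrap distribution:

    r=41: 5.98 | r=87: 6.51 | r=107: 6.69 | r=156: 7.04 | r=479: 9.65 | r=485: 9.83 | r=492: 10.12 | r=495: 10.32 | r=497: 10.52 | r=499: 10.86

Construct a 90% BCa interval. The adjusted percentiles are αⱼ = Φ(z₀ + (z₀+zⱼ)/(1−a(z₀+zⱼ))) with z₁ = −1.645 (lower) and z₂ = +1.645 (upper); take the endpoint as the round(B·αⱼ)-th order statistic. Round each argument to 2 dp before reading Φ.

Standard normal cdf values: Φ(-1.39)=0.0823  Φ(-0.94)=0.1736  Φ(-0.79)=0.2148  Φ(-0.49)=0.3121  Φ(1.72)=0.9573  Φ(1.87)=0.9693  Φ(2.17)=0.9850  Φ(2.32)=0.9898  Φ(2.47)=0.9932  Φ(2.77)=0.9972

(6.69, 10.32)

Lower: z₀ + z₁ = 0.479 + (-1.645) = -1.166; 1 − a(z₀+z₁) = 1 − (-0.072)(-1.166) = 0.9160; argument = 0.479 + (-1.166)/0.9160 = -0.7939 → -0.79.
α₁ = Φ(-0.79) = 0.2148; rank = round(500 × 0.2148) = 107; θ*₍107₎ = 6.69.
Upper: z₀ + z₂ = 2.124; 1 − a(z₀+z₂) = 1.1529; argument = 2.3213 → 2.32; α₂ = 0.9898; rank = 495; θ*₍495₎ = 10.32.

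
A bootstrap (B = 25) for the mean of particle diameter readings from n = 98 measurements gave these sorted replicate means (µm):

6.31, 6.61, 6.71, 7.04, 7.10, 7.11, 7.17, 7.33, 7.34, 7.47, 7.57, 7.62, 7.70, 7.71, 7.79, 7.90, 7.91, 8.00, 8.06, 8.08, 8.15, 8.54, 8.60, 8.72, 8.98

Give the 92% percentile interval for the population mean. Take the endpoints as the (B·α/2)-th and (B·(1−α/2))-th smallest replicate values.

α = 0.08; lower rank = 25 × 0.040 = 1; upper rank = 25 × 0.960 = 24.
The 1st smallest replicate is 6.31; the 24th is 8.72.

(6.31, 8.72)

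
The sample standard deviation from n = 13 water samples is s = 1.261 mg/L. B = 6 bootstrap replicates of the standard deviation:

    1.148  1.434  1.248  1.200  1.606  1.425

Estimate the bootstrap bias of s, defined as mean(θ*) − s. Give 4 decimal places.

bias = +0.0825

mean(θ*) = (1.148 + 1.434 + 1.248 + 1.200 + 1.606 + 1.425) / 6 = 1.34350
bias = 1.34350 − 1.261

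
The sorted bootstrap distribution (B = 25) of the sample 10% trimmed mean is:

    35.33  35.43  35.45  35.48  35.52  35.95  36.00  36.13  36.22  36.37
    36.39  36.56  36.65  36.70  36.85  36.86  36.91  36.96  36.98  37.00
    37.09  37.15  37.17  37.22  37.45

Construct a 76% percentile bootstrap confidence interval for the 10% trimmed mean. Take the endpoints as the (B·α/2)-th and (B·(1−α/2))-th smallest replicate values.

(35.45, 37.15)

α = 0.24; lower rank = 25 × 0.120 = 3; upper rank = 25 × 0.880 = 22.
The 3rd smallest replicate is 35.45; the 22nd is 37.15.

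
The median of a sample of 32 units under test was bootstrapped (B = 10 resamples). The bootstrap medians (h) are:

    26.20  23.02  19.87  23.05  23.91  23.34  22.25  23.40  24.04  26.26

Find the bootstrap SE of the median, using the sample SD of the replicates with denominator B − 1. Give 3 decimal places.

SE* = 1.843

Bootstrap SE is the standard deviation of the 10 replicate medians.
Mean of replicates: (26.20 + 23.02 + 19.87 + 23.05 + 23.91 + 23.34 + 22.25 + 23.40 + 24.04 + 26.26) / 10 = 235.3400 / 10 = 23.5340
Sum of squared deviations: (+2.6660)² + (−0.5140)² + (−3.6640)² + (−0.4840)² + (+0.3760)² + (−0.1940)² + (−1.2840)² + (−0.1340)² + (+0.5060)² + (+2.7260)² = 30.5636
Variance = 30.5636 / 9 = 3.3960
SE* = √3.3960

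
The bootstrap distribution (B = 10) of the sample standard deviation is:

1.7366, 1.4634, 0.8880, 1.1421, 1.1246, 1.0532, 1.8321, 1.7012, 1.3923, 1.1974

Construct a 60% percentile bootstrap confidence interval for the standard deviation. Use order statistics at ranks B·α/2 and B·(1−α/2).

(1.0532, 1.7012)

Sorted replicates: 0.8880, 1.0532, 1.1246, 1.1421, 1.1974, 1.3923, 1.4634, 1.7012, 1.7366, 1.8321
α = 0.40; lower rank = 10 × 0.200 = 2; upper rank = 10 × 0.800 = 8.
The 2nd smallest replicate is 1.0532; the 8th is 1.7012.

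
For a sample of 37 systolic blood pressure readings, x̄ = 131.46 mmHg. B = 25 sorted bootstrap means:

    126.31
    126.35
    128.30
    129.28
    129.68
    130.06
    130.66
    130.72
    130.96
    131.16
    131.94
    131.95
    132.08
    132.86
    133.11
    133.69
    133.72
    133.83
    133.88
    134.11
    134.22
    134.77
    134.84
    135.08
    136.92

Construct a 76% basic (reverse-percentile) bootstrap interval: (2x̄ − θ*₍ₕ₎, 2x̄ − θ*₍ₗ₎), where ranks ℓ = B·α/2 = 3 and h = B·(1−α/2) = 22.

Percentile endpoints at ranks 3 and 22: θ*₍3₎ = 128.30, θ*₍22₎ = 134.77.
Basic interval reflects these around x̄:
  lower = 2 × 131.46 − 134.77 = 128.15
  upper = 2 × 131.46 − 128.30 = 134.62

(128.15, 134.62)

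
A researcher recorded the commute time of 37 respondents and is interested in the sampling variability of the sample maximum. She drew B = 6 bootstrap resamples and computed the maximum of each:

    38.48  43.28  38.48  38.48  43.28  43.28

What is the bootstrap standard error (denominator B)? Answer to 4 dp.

SE* = 2.4000

Bootstrap SE is the standard deviation of the 6 replicate maximums.
Mean of replicates: (38.48 + 43.28 + 38.48 + 38.48 + 43.28 + 43.28) / 6 = 245.28000 / 6 = 40.88000
Sum of squared deviations: (−2.40000)² + (+2.40000)² + (−2.40000)² + (−2.40000)² + (+2.40000)² + (+2.40000)² = 34.56000
Variance = 34.56000 / 6 = 5.76000
SE* = √5.76000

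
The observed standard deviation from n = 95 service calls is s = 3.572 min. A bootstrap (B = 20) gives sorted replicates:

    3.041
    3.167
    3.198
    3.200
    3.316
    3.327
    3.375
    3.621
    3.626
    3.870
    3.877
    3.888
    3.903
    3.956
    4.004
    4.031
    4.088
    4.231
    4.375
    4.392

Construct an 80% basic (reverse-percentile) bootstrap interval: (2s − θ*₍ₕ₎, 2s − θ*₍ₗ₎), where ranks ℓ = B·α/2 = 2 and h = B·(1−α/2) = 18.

(2.913, 3.977)

Percentile endpoints at ranks 2 and 18: θ*₍2₎ = 3.167, θ*₍18₎ = 4.231.
Basic interval reflects these around s:
  lower = 2 × 3.572 − 4.231 = 2.913
  upper = 2 × 3.572 − 3.167 = 3.977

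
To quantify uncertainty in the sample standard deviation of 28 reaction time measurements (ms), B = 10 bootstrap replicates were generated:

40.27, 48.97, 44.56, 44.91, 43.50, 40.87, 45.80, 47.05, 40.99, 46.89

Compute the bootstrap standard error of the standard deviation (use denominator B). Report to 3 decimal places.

Bootstrap SE is the standard deviation of the 10 replicate standard deviations.
Mean of replicates: (40.27 + 48.97 + 44.56 + 44.91 + 43.50 + 40.87 + 45.80 + 47.05 + 40.99 + 46.89) / 10 = 443.8100 / 10 = 44.3810
Sum of squared deviations: (−4.1110)² + (+4.5890)² + (+0.1790)² + (+0.5290)² + (−0.8810)² + (−3.5110)² + (+1.4190)² + (+2.6690)² + (−3.3910)² + (+2.5090)² = 78.3055
Variance = 78.3055 / 10 = 7.8305
SE* = √7.8305

SE* = 2.798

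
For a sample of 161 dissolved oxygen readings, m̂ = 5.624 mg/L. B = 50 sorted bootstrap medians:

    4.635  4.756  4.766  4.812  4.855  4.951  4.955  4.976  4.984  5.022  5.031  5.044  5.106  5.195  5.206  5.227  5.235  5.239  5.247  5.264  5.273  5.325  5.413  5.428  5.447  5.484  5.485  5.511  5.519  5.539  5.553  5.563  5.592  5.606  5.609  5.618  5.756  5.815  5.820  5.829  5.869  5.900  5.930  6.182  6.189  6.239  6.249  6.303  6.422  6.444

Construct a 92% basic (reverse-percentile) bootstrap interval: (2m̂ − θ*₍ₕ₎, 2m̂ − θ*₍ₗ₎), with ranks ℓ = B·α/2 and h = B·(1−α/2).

(4.945, 6.492)

Percentile endpoints at ranks 2 and 48: θ*₍2₎ = 4.756, θ*₍48₎ = 6.303.
Basic interval reflects these around m̂:
  lower = 2 × 5.624 − 6.303 = 4.945
  upper = 2 × 5.624 − 4.756 = 6.492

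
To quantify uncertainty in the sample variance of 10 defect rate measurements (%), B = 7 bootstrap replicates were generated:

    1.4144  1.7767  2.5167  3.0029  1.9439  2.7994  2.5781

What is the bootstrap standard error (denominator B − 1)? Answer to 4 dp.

SE* = 0.5848

Bootstrap SE is the standard deviation of the 7 replicate variances.
Mean of replicates: (1.4144 + 1.7767 + 2.5167 + 3.0029 + 1.9439 + 2.7994 + 2.5781) / 7 = 16.03210 / 7 = 2.29030
Sum of squared deviations: (−0.87590)² + (−0.51360)² + (+0.22640)² + (+0.71260)² + (−0.34640)² + (+0.50910)² + (+0.28780)² = 2.05205
Variance = 2.05205 / 6 = 0.34201
SE* = √0.34201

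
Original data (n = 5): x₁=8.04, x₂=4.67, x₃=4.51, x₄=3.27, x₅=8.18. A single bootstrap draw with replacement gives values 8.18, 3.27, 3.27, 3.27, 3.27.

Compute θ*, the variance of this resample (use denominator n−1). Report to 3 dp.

Mean = 4.2520; sum of squared deviations = 19.2865
s² = 19.2865 / 4 = 4.8216

θ* = 4.822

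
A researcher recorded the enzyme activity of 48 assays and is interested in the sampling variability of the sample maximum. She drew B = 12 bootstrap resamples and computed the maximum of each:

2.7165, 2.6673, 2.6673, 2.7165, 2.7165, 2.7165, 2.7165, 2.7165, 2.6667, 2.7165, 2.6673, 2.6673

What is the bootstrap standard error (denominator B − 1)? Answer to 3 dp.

SE* = 0.025

Bootstrap SE is the standard deviation of the 12 replicate maximums.
Mean of replicates: (2.7165 + 2.6673 + 2.6673 + 2.7165 + 2.7165 + 2.7165 + 2.7165 + 2.7165 + 2.6667 + 2.7165 + 2.6673 + 2.6673) / 12 = 32.35140 / 12 = 2.69595
Sum of squared deviations: (+0.02055)² + (−0.02865)² + (−0.02865)² + (+0.02055)² + (+0.02055)² + (+0.02055)² + (+0.02055)² + (+0.02055)² + (−0.02925)² + (+0.02055)² + (−0.02865)² + (−0.02865)² = 0.00709
Variance = 0.00709 / 11 = 0.00064
SE* = √0.00064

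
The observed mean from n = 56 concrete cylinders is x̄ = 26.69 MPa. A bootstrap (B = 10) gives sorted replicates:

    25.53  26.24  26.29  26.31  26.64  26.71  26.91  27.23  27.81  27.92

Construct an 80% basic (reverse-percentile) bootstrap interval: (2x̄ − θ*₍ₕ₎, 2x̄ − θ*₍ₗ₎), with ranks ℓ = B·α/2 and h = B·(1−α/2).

Percentile endpoints at ranks 1 and 9: θ*₍1₎ = 25.53, θ*₍9₎ = 27.81.
Basic interval reflects these around x̄:
  lower = 2 × 26.69 − 27.81 = 25.57
  upper = 2 × 26.69 − 25.53 = 27.85

(25.57, 27.85)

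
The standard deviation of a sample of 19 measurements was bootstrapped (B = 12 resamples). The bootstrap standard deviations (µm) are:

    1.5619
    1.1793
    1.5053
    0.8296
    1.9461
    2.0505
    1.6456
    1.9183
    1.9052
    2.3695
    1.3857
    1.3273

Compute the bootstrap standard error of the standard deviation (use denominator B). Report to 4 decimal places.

SE* = 0.4080

Bootstrap SE is the standard deviation of the 12 replicate standard deviations.
Mean of replicates: (1.5619 + 1.1793 + 1.5053 + 0.8296 + 1.9461 + 2.0505 + 1.6456 + 1.9183 + 1.9052 + 2.3695 + 1.3857 + 1.3273) / 12 = 19.62430 / 12 = 1.63536
Sum of squared deviations: (−0.07346)² + (−0.45606)² + (−0.13006)² + (−0.80576)² + (+0.31074)² + (+0.41514)² + (+0.01024)² + (+0.28294)² + (+0.26984)² + (+0.73414)² + (−0.24966)² + (−0.30806)² = 1.99762
Variance = 1.99762 / 12 = 0.16647
SE* = √0.16647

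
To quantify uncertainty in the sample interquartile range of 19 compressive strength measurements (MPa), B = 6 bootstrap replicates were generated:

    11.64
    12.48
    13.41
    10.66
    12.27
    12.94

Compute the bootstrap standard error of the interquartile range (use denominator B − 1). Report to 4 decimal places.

Bootstrap SE is the standard deviation of the 6 replicate interquartile ranges.
Mean of replicates: (11.64 + 12.48 + 13.41 + 10.66 + 12.27 + 12.94) / 6 = 73.40000 / 6 = 12.23333
Sum of squared deviations: (−0.59333)² + (+0.24667)² + (+1.17667)² + (−1.57333)² + (+0.03667)² + (+0.70667)² = 4.77353
Variance = 4.77353 / 5 = 0.95471
SE* = √0.95471

SE* = 0.9771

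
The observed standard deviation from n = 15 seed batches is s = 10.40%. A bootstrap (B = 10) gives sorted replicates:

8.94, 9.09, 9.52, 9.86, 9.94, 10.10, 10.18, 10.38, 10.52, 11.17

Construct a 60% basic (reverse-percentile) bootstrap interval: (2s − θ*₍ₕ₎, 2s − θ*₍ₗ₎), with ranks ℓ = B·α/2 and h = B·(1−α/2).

Percentile endpoints at ranks 2 and 8: θ*₍2₎ = 9.09, θ*₍8₎ = 10.38.
Basic interval reflects these around s:
  lower = 2 × 10.40 − 10.38 = 10.42
  upper = 2 × 10.40 − 9.09 = 11.71

(10.42, 11.71)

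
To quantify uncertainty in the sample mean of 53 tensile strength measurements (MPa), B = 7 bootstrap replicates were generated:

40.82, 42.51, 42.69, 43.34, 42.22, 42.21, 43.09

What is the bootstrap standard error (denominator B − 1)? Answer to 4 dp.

SE* = 0.8185

Bootstrap SE is the standard deviation of the 7 replicate means.
Mean of replicates: (40.82 + 42.51 + 42.69 + 43.34 + 42.22 + 42.21 + 43.09) / 7 = 296.88000 / 7 = 42.41143
Sum of squared deviations: (−1.59143)² + (+0.09857)² + (+0.27857)² + (+0.92857)² + (−0.19143)² + (−0.20143)² + (+0.67857)² = 4.01989
Variance = 4.01989 / 6 = 0.66998
SE* = √0.66998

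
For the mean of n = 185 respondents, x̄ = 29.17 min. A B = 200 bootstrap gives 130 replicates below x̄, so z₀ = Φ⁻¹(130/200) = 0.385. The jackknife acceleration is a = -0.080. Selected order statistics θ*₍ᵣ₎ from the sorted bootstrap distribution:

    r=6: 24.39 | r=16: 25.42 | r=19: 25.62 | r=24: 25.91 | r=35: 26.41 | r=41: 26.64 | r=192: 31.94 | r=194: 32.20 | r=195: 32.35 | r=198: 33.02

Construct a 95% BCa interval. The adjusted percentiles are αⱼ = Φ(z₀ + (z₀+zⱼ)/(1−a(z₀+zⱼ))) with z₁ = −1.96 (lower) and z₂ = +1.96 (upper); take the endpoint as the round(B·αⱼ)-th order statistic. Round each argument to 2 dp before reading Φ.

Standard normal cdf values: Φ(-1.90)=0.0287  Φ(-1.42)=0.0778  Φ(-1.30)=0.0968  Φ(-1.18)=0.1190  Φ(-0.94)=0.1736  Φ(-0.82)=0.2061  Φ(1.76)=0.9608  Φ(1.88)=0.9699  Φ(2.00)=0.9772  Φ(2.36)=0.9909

(25.42, 33.02)

Lower: z₀ + z₁ = 0.385 + (-1.960) = -1.575; 1 − a(z₀+z₁) = 1 − (-0.080)(-1.575) = 0.8740; argument = 0.385 + (-1.575)/0.8740 = -1.4171 → -1.42.
α₁ = Φ(-1.42) = 0.0778; rank = round(200 × 0.0778) = 16; θ*₍16₎ = 25.42.
Upper: z₀ + z₂ = 2.345; 1 − a(z₀+z₂) = 1.1876; argument = 2.3596 → 2.36; α₂ = 0.9909; rank = 198; θ*₍198₎ = 33.02.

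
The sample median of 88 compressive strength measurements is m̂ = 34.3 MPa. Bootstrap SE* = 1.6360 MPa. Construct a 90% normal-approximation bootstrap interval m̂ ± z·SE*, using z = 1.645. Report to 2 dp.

(31.61, 36.99)

Margin = 1.645 × 1.6360 = 2.691
Interval: 34.3 ± 2.691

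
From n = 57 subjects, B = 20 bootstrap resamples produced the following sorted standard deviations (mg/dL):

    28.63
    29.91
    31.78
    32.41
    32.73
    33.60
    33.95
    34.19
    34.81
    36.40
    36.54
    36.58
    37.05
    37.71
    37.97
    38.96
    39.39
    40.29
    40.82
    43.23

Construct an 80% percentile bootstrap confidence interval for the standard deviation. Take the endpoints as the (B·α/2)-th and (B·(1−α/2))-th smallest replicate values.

α = 0.20; lower rank = 20 × 0.100 = 2; upper rank = 20 × 0.900 = 18.
The 2nd smallest replicate is 29.91; the 18th is 40.29.

(29.91, 40.29)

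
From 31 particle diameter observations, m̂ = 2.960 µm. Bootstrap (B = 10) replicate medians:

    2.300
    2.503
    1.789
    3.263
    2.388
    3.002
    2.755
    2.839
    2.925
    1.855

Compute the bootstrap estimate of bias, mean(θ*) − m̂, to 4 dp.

mean(θ*) = (2.300 + 2.503 + 1.789 + 3.263 + 2.388 + 3.002 + 2.755 + 2.839 + 2.925 + 1.855) / 10 = 2.56190
bias = 2.56190 − 2.960

bias = −0.3981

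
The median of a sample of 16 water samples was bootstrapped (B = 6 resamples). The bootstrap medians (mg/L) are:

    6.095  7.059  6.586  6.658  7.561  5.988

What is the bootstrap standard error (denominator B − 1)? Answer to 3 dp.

Bootstrap SE is the standard deviation of the 6 replicate medians.
Mean of replicates: (6.095 + 7.059 + 6.586 + 6.658 + 7.561 + 5.988) / 6 = 39.9470 / 6 = 6.6578
Sum of squared deviations: (−0.5628)² + (+0.4012)² + (−0.0718)² + (+0.0002)² + (+0.9032)² + (−0.6698)² = 1.7473
Variance = 1.7473 / 5 = 0.3495
SE* = √0.3495

SE* = 0.591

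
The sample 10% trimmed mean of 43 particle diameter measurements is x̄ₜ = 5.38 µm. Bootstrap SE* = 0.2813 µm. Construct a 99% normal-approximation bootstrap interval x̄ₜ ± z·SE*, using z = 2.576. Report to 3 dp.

Margin = 2.576 × 0.2813 = 0.7246
Interval: 5.38 ± 0.7246

(4.655, 6.105)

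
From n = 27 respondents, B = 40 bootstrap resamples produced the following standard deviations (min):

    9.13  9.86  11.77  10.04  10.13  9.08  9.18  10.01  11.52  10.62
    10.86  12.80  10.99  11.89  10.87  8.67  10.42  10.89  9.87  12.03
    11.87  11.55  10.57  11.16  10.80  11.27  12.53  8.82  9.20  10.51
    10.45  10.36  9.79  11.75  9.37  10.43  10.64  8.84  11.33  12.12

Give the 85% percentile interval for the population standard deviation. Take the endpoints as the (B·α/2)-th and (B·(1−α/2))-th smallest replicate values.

(8.84, 12.03)

Sorted replicates: 8.67, 8.82, 8.84, 9.08, 9.13, 9.18, 9.20, 9.37, 9.79, 9.86, 9.87, 10.01, 10.04, 10.13, 10.36, 10.42, 10.43, 10.45, 10.51, 10.57, 10.62, 10.64, 10.80, 10.86, 10.87, 10.89, 10.99, 11.16, 11.27, 11.33, 11.52, 11.55, 11.75, 11.77, 11.87, 11.89, 12.03, 12.12, 12.53, 12.80
α = 0.15; lower rank = 40 × 0.075 = 3; upper rank = 40 × 0.925 = 37.
The 3rd smallest replicate is 8.84; the 37th is 12.03.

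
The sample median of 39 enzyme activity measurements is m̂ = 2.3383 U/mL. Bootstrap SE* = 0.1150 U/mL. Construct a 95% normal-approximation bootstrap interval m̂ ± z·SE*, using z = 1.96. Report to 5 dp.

(2.11290, 2.56370)

Margin = 1.96 × 0.1150 = 0.225400
Interval: 2.3383 ± 0.225400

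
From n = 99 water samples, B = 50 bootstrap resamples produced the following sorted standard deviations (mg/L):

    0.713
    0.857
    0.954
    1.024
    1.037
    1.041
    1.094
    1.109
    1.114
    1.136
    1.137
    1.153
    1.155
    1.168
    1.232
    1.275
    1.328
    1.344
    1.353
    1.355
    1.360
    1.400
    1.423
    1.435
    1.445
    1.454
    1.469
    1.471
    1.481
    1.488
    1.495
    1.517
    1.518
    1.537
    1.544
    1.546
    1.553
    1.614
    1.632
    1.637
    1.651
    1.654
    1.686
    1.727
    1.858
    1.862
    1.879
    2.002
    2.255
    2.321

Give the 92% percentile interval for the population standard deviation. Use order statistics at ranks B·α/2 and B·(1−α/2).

(0.857, 2.002)

α = 0.08; lower rank = 50 × 0.040 = 2; upper rank = 50 × 0.960 = 48.
The 2nd smallest replicate is 0.857; the 48th is 2.002.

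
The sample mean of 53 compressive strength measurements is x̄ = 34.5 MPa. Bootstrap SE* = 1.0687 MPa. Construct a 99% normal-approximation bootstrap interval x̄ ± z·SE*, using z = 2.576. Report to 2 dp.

(31.75, 37.25)

Margin = 2.576 × 1.0687 = 2.753
Interval: 34.5 ± 2.753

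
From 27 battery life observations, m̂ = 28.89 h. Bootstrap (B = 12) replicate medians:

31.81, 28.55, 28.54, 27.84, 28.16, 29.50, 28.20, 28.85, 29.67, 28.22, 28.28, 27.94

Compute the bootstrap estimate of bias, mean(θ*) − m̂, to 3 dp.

bias = −0.093

mean(θ*) = (31.81 + 28.55 + 28.54 + 27.84 + 28.16 + 29.50 + 28.20 + 28.85 + 29.67 + 28.22 + 28.28 + 27.94) / 12 = 28.7967
bias = 28.7967 − 28.89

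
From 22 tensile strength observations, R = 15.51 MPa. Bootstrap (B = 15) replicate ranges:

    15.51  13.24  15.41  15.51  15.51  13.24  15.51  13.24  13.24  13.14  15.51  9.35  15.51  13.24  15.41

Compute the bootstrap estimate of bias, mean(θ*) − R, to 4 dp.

mean(θ*) = (15.51 + 13.24 + 15.41 + 15.51 + 15.51 + 13.24 + 15.51 + 13.24 + 13.24 + 13.14 + 15.51 + 9.35 + 15.51 + 13.24 + 15.41) / 15 = 14.17133
bias = 14.17133 − 15.51

bias = −1.3387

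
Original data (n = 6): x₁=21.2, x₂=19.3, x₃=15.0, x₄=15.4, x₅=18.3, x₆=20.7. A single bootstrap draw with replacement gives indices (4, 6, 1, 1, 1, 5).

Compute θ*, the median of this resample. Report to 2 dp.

Resample values: 15.4, 20.7, 21.2, 21.2, 21.2, 18.3.
Sorted: 15.4, 18.3, 20.7, 21.2, 21.2, 21.2
Median = average of the two middle values = 20.95

θ* = 20.95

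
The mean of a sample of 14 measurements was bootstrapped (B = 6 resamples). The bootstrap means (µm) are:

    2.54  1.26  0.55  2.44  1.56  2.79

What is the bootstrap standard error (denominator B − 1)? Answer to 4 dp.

Bootstrap SE is the standard deviation of the 6 replicate means.
Mean of replicates: (2.54 + 1.26 + 0.55 + 2.44 + 1.56 + 2.79) / 6 = 11.14000 / 6 = 1.85667
Sum of squared deviations: (+0.68333)² + (−0.59667)² + (−1.30667)² + (+0.58333)² + (−0.29667)² + (+0.93333)² = 3.82973
Variance = 3.82973 / 5 = 0.76595
SE* = √0.76595

SE* = 0.8752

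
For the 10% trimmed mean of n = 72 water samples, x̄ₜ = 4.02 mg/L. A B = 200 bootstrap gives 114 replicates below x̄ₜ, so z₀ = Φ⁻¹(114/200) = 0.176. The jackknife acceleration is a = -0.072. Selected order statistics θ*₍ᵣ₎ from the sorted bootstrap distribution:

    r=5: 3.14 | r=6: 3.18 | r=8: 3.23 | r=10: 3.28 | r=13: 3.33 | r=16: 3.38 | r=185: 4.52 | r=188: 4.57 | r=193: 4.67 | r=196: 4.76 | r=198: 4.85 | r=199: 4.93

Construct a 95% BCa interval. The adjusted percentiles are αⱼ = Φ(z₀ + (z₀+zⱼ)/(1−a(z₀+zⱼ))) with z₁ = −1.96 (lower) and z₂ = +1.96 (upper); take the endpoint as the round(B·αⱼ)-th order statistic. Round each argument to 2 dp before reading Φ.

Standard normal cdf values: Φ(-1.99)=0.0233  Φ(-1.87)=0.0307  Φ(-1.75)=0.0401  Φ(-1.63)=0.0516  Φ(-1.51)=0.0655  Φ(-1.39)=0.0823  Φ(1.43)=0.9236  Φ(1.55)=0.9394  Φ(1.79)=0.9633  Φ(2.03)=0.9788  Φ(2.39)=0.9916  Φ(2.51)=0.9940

(3.18, 4.76)

Lower: z₀ + z₁ = 0.176 + (-1.960) = -1.784; 1 − a(z₀+z₁) = 1 − (-0.072)(-1.784) = 0.8716; argument = 0.176 + (-1.784)/0.8716 = -1.8709 → -1.87.
α₁ = Φ(-1.87) = 0.0307; rank = round(200 × 0.0307) = 6; θ*₍6₎ = 3.18.
Upper: z₀ + z₂ = 2.136; 1 − a(z₀+z₂) = 1.1538; argument = 2.0273 → 2.03; α₂ = 0.9788; rank = 196; θ*₍196₎ = 4.76.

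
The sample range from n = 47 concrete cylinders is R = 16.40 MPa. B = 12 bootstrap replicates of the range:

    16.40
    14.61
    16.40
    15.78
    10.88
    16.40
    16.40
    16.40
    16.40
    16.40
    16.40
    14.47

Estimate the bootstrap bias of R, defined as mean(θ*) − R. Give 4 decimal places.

mean(θ*) = (16.40 + 14.61 + 16.40 + 15.78 + 10.88 + 16.40 + 16.40 + 16.40 + 16.40 + 16.40 + 16.40 + 14.47) / 12 = 15.57833
bias = 15.57833 − 16.40

bias = −0.8217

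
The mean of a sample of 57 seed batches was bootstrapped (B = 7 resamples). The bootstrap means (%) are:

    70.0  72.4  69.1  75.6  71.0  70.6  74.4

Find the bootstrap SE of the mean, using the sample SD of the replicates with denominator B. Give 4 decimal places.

Bootstrap SE is the standard deviation of the 7 replicate means.
Mean of replicates: (70.0 + 72.4 + 69.1 + 75.6 + 71.0 + 70.6 + 74.4) / 7 = 503.10000 / 7 = 71.87143
Sum of squared deviations: (−1.87143)² + (+0.52857)² + (−2.77143)² + (+3.72857)² + (−0.87143)² + (−1.27143)² + (+2.52857)² = 34.13429
Variance = 34.13429 / 7 = 4.87633
SE* = √4.87633

SE* = 2.2082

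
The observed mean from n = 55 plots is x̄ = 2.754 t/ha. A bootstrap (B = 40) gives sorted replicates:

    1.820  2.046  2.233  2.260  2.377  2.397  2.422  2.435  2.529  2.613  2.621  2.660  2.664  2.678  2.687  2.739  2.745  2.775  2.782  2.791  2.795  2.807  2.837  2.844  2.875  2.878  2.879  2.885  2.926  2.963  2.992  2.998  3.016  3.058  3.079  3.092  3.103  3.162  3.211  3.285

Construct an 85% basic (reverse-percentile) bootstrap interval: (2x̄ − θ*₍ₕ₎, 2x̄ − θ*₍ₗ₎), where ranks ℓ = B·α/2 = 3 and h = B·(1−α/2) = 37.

Percentile endpoints at ranks 3 and 37: θ*₍3₎ = 2.233, θ*₍37₎ = 3.103.
Basic interval reflects these around x̄:
  lower = 2 × 2.754 − 3.103 = 2.405
  upper = 2 × 2.754 − 2.233 = 3.275

(2.405, 3.275)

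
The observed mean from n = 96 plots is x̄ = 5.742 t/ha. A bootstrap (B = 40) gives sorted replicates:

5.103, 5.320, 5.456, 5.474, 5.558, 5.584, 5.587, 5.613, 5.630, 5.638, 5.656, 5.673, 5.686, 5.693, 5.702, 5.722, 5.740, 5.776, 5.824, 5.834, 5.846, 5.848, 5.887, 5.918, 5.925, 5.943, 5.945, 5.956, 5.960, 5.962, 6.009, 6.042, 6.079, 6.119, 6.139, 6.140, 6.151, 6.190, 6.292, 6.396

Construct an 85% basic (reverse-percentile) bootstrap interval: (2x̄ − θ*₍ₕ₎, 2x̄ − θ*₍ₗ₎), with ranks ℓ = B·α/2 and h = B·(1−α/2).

(5.333, 6.028)

Percentile endpoints at ranks 3 and 37: θ*₍3₎ = 5.456, θ*₍37₎ = 6.151.
Basic interval reflects these around x̄:
  lower = 2 × 5.742 − 6.151 = 5.333
  upper = 2 × 5.742 − 5.456 = 6.028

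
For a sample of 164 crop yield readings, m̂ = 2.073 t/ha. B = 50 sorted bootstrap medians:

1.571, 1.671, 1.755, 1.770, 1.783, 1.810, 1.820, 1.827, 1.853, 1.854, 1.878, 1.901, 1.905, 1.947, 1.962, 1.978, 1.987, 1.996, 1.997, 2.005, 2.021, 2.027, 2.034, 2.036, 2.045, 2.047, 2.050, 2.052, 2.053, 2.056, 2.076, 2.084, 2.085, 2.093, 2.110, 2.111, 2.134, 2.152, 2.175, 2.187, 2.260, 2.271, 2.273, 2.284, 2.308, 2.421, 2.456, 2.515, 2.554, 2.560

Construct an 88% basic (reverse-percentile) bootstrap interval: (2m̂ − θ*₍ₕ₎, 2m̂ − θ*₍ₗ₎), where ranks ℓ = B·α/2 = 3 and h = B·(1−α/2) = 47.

(1.690, 2.391)

Percentile endpoints at ranks 3 and 47: θ*₍3₎ = 1.755, θ*₍47₎ = 2.456.
Basic interval reflects these around m̂:
  lower = 2 × 2.073 − 2.456 = 1.690
  upper = 2 × 2.073 − 1.755 = 2.391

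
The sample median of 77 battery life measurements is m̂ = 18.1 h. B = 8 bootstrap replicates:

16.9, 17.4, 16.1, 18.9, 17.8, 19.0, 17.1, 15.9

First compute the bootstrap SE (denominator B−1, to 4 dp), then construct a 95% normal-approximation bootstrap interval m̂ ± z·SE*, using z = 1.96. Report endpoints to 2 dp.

Mean of replicates = 17.3875; sum of squared deviations = 9.2487; SE* = √(9.2487/7) = 1.1495
Margin = 1.96 × 1.1495 = 2.253
Interval: 18.1 ± 2.253

(15.85, 20.35)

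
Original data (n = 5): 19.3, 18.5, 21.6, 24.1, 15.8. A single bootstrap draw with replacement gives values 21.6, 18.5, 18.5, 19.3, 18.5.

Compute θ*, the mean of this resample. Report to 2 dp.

θ* = 19.28

Mean = (21.6 + 18.5 + 18.5 + 19.3 + 18.5) / 5 = 96.40 / 5 = 19.28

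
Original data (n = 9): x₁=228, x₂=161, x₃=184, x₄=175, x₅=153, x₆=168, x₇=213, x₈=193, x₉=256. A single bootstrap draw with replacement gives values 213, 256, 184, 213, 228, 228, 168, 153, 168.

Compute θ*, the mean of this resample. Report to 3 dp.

θ* = 201.222

Mean = (213 + 256 + 184 + 213 + 228 + 228 + 168 + 153 + 168) / 9 = 1811.0 / 9 = 201.222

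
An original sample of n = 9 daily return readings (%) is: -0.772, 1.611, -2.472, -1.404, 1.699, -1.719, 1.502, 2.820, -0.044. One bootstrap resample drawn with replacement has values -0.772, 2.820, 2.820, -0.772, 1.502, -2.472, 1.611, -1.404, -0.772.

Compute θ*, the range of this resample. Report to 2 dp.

θ* = 5.29

Range = 2.820 − -2.472 = 5.29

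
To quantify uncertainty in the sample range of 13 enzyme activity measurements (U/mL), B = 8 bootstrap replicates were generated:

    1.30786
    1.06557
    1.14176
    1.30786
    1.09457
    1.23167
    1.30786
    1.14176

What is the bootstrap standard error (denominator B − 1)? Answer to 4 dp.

Bootstrap SE is the standard deviation of the 8 replicate ranges.
Mean of replicates: (1.30786 + 1.06557 + 1.14176 + 1.30786 + 1.09457 + 1.23167 + 1.30786 + 1.14176) / 8 = 9.598910 / 8 = 1.199864
Sum of squared deviations: (+0.107996)² + (−0.134294)² + (−0.058104)² + (+0.107996)² + (−0.105294)² + (+0.031806)² + (+0.107996)² + (−0.058104)² = 0.071875
Variance = 0.071875 / 7 = 0.010268
SE* = √0.010268

SE* = 0.1013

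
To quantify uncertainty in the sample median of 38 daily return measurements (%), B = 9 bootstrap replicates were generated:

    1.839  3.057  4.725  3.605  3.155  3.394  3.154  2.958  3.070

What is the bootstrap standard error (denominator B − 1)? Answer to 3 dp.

SE* = 0.748

Bootstrap SE is the standard deviation of the 9 replicate medians.
Mean of replicates: (1.839 + 3.057 + 4.725 + 3.605 + 3.155 + 3.394 + 3.154 + 2.958 + 3.070) / 9 = 28.9570 / 9 = 3.2174
Sum of squared deviations: (−1.3784)² + (−0.1604)² + (+1.5076)² + (+0.3876)² + (−0.0624)² + (+0.1766)² + (−0.0634)² + (−0.2594)² + (−0.1474)² = 4.4769
Variance = 4.4769 / 8 = 0.5596
SE* = √0.5596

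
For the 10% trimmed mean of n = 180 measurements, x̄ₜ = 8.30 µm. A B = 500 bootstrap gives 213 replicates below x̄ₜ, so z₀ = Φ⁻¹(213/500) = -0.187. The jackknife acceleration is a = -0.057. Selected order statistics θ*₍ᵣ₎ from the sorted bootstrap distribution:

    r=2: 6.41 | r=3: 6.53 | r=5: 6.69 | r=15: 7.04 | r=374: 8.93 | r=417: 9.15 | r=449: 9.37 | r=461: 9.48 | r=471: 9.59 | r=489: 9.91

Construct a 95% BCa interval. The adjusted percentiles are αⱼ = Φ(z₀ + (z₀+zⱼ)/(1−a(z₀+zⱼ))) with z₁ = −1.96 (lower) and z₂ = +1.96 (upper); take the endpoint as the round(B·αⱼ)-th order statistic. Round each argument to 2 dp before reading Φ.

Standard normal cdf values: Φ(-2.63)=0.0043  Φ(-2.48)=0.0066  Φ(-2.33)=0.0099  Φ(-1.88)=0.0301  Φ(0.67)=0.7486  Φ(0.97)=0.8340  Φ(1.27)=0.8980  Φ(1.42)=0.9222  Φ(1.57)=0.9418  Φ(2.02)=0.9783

Lower: z₀ + z₁ = -0.187 + (-1.960) = -2.147; 1 − a(z₀+z₁) = 1 − (-0.057)(-2.147) = 0.8776; argument = -0.187 + (-2.147)/0.8776 = -2.6334 → -2.63.
α₁ = Φ(-2.63) = 0.0043; rank = round(500 × 0.0043) = 2; θ*₍2₎ = 6.41.
Upper: z₀ + z₂ = 1.773; 1 − a(z₀+z₂) = 1.1011; argument = 1.4233 → 1.42; α₂ = 0.9222; rank = 461; θ*₍461₎ = 9.48.

(6.41, 9.48)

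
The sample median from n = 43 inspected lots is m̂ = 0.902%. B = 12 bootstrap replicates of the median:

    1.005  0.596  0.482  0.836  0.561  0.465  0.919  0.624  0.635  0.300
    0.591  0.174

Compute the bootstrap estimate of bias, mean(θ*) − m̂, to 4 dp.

mean(θ*) = (1.005 + 0.596 + 0.482 + 0.836 + 0.561 + 0.465 + 0.919 + 0.624 + 0.635 + 0.300 + 0.591 + 0.174) / 12 = 0.59900
bias = 0.59900 − 0.902

bias = −0.3030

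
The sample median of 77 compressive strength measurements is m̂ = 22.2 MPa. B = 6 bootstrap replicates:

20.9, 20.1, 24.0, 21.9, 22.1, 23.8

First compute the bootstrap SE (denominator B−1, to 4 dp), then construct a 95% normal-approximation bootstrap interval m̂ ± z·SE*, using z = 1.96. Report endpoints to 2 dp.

Mean of replicates = 22.1333; sum of squared deviations = 11.9733; SE* = √(11.9733/5) = 1.5475
Margin = 1.96 × 1.5475 = 3.033
Interval: 22.2 ± 3.033

(19.17, 25.23)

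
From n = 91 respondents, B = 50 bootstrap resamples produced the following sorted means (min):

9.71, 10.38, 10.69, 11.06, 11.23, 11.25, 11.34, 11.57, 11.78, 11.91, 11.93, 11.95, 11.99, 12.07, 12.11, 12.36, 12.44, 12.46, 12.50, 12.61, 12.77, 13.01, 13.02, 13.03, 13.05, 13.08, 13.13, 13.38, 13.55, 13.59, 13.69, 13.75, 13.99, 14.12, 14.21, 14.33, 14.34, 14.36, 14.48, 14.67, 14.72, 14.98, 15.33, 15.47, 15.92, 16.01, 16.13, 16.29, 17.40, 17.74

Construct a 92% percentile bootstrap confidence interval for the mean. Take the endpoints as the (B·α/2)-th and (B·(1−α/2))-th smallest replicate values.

(10.38, 16.29)

α = 0.08; lower rank = 50 × 0.040 = 2; upper rank = 50 × 0.960 = 48.
The 2nd smallest replicate is 10.38; the 48th is 16.29.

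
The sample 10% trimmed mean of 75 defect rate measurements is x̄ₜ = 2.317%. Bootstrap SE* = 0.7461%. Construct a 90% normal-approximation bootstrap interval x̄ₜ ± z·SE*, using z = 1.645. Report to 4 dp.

Margin = 1.645 × 0.7461 = 1.22733
Interval: 2.317 ± 1.22733

(1.0897, 3.5443)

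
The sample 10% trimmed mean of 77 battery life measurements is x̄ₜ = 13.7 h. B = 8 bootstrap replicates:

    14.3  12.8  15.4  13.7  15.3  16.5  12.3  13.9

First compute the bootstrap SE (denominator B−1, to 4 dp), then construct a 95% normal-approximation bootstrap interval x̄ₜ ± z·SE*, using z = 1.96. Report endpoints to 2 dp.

(10.95, 16.45)

Mean of replicates = 14.2750; sum of squared deviations = 13.8150; SE* = √(13.8150/7) = 1.4048
Margin = 1.96 × 1.4048 = 2.753
Interval: 13.7 ± 2.753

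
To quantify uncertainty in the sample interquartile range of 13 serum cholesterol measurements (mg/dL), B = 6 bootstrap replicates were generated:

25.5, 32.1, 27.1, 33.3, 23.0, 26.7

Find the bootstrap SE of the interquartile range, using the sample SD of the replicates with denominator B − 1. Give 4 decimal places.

SE* = 3.9657

Bootstrap SE is the standard deviation of the 6 replicate interquartile ranges.
Mean of replicates: (25.5 + 32.1 + 27.1 + 33.3 + 23.0 + 26.7) / 6 = 167.70000 / 6 = 27.95000
Sum of squared deviations: (−2.45000)² + (+4.15000)² + (−0.85000)² + (+5.35000)² + (−4.95000)² + (−1.25000)² = 78.63500
Variance = 78.63500 / 5 = 15.72700
SE* = √15.72700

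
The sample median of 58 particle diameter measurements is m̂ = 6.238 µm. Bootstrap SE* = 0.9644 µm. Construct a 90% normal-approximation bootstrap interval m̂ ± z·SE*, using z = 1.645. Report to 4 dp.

(4.6516, 7.8244)

Margin = 1.645 × 0.9644 = 1.58644
Interval: 6.238 ± 1.58644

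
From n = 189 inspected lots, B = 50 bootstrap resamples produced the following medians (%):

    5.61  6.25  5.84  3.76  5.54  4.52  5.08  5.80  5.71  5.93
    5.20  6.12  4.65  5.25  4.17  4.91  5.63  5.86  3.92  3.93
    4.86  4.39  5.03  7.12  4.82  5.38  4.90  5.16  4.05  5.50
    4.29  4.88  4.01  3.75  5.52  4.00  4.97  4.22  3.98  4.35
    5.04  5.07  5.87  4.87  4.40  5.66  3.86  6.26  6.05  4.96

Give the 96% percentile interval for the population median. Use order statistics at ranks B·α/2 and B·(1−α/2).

(3.75, 6.26)

Sorted replicates: 3.75, 3.76, 3.86, 3.92, 3.93, 3.98, 4.00, 4.01, 4.05, 4.17, 4.22, 4.29, 4.35, 4.39, 4.40, 4.52, 4.65, 4.82, 4.86, 4.87, 4.88, 4.90, 4.91, 4.96, 4.97, 5.03, 5.04, 5.07, 5.08, 5.16, 5.20, 5.25, 5.38, 5.50, 5.52, 5.54, 5.61, 5.63, 5.66, 5.71, 5.80, 5.84, 5.86, 5.87, 5.93, 6.05, 6.12, 6.25, 6.26, 7.12
α = 0.04; lower rank = 50 × 0.020 = 1; upper rank = 50 × 0.980 = 49.
The 1st smallest replicate is 3.75; the 49th is 6.26.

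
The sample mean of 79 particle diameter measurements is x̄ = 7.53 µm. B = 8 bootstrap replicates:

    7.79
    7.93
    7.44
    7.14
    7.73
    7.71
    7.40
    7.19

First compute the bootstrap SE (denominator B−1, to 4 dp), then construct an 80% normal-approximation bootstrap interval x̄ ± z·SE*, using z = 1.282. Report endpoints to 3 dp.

(7.157, 7.903)

Mean of replicates = 7.5412; sum of squared deviations = 0.5917; SE* = √(0.5917/7) = 0.2907
Margin = 1.282 × 0.2907 = 0.3727
Interval: 7.53 ± 0.3727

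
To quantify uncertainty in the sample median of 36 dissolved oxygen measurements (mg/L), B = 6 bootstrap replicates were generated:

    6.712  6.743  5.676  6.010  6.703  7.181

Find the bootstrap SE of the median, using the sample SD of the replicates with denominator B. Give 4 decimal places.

Bootstrap SE is the standard deviation of the 6 replicate medians.
Mean of replicates: (6.712 + 6.743 + 5.676 + 6.010 + 6.703 + 7.181) / 6 = 39.02500 / 6 = 6.50417
Sum of squared deviations: (+0.20783)² + (+0.23883)² + (−0.82817)² + (−0.49417)² + (+0.19883)² + (+0.67683)² = 1.52793
Variance = 1.52793 / 6 = 0.25466
SE* = √0.25466

SE* = 0.5046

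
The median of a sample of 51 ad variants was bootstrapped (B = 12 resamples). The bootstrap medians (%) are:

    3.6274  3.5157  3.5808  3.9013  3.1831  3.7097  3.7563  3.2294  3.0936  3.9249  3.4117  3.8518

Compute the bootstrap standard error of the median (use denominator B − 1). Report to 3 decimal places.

SE* = 0.285

Bootstrap SE is the standard deviation of the 12 replicate medians.
Mean of replicates: (3.6274 + 3.5157 + 3.5808 + 3.9013 + 3.1831 + 3.7097 + 3.7563 + 3.2294 + 3.0936 + 3.9249 + 3.4117 + 3.8518) / 12 = 42.78570 / 12 = 3.56547
Sum of squared deviations: (+0.06193)² + (−0.04977)² + (+0.01533)² + (+0.33583)² + (−0.38237)² + (+0.14423)² + (+0.19083)² + (−0.33607)² + (−0.47187)² + (+0.35943)² + (−0.15377)² + (+0.28633)² = 0.89318
Variance = 0.89318 / 11 = 0.08120
SE* = √0.08120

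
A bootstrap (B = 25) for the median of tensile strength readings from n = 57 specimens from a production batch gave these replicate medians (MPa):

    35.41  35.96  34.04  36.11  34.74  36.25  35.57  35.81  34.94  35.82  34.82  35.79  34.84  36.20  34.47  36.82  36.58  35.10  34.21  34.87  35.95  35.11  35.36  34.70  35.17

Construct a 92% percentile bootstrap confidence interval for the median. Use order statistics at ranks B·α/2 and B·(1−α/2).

(34.04, 36.58)

Sorted replicates: 34.04, 34.21, 34.47, 34.70, 34.74, 34.82, 34.84, 34.87, 34.94, 35.10, 35.11, 35.17, 35.36, 35.41, 35.57, 35.79, 35.81, 35.82, 35.95, 35.96, 36.11, 36.20, 36.25, 36.58, 36.82
α = 0.08; lower rank = 25 × 0.040 = 1; upper rank = 25 × 0.960 = 24.
The 1st smallest replicate is 34.04; the 24th is 36.58.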